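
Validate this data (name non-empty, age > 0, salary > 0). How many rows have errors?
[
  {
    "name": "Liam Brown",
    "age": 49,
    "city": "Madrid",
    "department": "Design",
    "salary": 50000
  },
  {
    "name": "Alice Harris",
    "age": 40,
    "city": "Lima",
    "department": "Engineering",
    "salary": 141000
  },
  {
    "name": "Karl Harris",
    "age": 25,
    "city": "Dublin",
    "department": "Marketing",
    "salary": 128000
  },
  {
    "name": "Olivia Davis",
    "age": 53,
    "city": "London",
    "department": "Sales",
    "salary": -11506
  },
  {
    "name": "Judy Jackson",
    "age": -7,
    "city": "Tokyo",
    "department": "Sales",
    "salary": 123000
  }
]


Validating 5 records:
Rules: name non-empty, age > 0, salary > 0

  Row 1 (Liam Brown): OK
  Row 2 (Alice Harris): OK
  Row 3 (Karl Harris): OK
  Row 4 (Olivia Davis): negative salary: -11506
  Row 5 (Judy Jackson): negative age: -7

Total errors: 2

2 errors


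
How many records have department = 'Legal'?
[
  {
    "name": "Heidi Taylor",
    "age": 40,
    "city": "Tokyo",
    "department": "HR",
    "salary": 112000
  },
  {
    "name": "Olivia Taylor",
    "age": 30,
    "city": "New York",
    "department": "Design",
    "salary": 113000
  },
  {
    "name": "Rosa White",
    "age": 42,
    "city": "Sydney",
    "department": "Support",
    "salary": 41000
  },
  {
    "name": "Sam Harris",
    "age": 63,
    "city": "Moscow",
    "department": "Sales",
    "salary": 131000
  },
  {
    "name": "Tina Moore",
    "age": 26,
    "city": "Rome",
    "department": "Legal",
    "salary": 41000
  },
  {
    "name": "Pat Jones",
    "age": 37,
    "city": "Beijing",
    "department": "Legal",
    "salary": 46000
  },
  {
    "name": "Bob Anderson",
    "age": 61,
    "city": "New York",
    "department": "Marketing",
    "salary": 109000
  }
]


Data: 7 records
Condition: department = 'Legal'

Checking each record:
  Heidi Taylor: HR
  Olivia Taylor: Design
  Rosa White: Support
  Sam Harris: Sales
  Tina Moore: Legal MATCH
  Pat Jones: Legal MATCH
  Bob Anderson: Marketing

Count: 2

2


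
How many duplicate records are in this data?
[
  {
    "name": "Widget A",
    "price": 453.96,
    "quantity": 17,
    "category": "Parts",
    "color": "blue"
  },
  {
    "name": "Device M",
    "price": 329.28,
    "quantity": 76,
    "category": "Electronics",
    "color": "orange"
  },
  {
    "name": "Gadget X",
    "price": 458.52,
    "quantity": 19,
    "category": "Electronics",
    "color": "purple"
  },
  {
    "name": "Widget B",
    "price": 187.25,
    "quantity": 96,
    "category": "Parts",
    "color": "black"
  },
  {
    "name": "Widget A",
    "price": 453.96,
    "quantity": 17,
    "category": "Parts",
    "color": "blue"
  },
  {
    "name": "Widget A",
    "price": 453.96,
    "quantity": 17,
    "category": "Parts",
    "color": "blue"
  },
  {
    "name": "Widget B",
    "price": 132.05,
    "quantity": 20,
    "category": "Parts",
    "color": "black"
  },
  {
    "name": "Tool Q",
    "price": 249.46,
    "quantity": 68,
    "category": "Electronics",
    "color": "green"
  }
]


Checking 8 records for duplicates:

  Row 1: Widget A ($453.96, qty 17)
  Row 2: Device M ($329.28, qty 76)
  Row 3: Gadget X ($458.52, qty 19)
  Row 4: Widget B ($187.25, qty 96)
  Row 5: Widget A ($453.96, qty 17) <-- DUPLICATE
  Row 6: Widget A ($453.96, qty 17) <-- DUPLICATE
  Row 7: Widget B ($132.05, qty 20)
  Row 8: Tool Q ($249.46, qty 68)

Duplicates found: 2
Unique records: 6

2 duplicates, 6 unique


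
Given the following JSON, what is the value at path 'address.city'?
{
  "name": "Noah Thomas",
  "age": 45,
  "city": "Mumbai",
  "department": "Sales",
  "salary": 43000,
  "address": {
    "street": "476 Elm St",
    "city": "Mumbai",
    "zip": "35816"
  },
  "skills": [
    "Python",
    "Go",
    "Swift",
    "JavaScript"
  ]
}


Query: address.city
Path: address -> city
Value: Mumbai

Mumbai


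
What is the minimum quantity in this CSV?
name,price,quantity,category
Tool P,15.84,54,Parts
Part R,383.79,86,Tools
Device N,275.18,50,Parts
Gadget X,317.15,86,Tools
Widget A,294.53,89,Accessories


Computing minimum quantity:
Values: [54, 86, 50, 86, 89]
Min = 50

50


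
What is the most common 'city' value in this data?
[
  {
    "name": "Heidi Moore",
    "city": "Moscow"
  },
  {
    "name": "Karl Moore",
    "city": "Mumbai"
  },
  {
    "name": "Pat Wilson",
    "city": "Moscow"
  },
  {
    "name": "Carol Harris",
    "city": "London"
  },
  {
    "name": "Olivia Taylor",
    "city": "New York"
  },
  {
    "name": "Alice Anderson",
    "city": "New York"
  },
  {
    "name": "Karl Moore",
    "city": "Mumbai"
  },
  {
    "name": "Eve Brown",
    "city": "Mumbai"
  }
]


Counting 'city' values across 8 records:

  Mumbai: 3 ###
  Moscow: 2 ##
  New York: 2 ##
  London: 1 #

Most common: Mumbai (3 times)

Mumbai (3 times)


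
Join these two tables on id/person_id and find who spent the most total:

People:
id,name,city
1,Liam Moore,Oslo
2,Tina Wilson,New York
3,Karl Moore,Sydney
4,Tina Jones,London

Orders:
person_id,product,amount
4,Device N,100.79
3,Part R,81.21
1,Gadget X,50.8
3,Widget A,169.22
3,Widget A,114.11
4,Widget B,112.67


Join on: people.id = orders.person_id

Joined rows:
  Tina Jones (London) bought Device N for $100.79
  Karl Moore (Sydney) bought Part R for $81.21
  Liam Moore (Oslo) bought Gadget X for $50.8
  Karl Moore (Sydney) bought Widget A for $169.22
  Karl Moore (Sydney) bought Widget A for $114.11
  Tina Jones (London) bought Widget B for $112.67

Total per person:
  Karl Moore: $364.54
  Tina Jones: $213.46
  Liam Moore: $50.80

Top spender: Karl Moore ($364.54)

Karl Moore ($364.54)


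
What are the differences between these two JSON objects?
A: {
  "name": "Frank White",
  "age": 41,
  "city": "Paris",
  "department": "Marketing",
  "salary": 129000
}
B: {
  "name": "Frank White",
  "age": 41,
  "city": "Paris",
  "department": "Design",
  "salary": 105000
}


Comparing each field (in key order):
  name: same
  age: same
  city: same
  department: DIFFERENT
  salary: DIFFERENT
Differences:
  department: Marketing -> Design
  salary: 129000 -> 105000

2 field(s) changed

2 changes: department, salary


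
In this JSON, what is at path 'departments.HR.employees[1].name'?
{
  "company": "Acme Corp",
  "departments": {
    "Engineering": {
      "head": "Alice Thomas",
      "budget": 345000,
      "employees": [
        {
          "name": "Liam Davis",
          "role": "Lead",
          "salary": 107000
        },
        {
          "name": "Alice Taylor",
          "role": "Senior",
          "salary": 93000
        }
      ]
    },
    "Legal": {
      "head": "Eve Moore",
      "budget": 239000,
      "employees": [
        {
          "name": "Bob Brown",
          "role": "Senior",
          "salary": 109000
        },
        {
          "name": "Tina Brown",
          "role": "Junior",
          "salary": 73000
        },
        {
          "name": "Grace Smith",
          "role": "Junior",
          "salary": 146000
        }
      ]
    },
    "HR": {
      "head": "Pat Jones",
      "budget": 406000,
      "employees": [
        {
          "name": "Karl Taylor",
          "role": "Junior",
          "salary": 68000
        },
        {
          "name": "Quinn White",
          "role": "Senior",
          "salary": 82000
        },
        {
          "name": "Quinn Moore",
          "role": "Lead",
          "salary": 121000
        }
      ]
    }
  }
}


Path: departments.HR.employees[1].name

Navigate:
  -> departments
  -> HR
  -> employees[1].name = 'Quinn White'

Quinn White


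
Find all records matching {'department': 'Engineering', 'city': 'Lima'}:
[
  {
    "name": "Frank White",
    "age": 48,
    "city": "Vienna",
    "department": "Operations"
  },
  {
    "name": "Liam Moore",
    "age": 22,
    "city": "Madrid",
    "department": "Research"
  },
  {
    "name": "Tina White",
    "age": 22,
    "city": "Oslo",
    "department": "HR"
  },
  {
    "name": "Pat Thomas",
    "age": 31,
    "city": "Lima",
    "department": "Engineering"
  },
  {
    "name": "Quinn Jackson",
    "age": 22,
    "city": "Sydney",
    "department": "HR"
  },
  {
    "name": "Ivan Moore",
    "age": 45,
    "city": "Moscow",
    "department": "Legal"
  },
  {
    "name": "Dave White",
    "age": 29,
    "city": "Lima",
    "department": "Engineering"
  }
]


Search criteria: {'department': 'Engineering', 'city': 'Lima'}

Checking 7 records:
  Frank White: {department: Operations, city: Vienna}
  Liam Moore: {department: Research, city: Madrid}
  Tina White: {department: HR, city: Oslo}
  Pat Thomas: {department: Engineering, city: Lima} <-- MATCH
  Quinn Jackson: {department: HR, city: Sydney}
  Ivan Moore: {department: Legal, city: Moscow}
  Dave White: {department: Engineering, city: Lima} <-- MATCH

Matches: ["Pat Thomas", "Dave White"]

["Pat Thomas", "Dave White"]


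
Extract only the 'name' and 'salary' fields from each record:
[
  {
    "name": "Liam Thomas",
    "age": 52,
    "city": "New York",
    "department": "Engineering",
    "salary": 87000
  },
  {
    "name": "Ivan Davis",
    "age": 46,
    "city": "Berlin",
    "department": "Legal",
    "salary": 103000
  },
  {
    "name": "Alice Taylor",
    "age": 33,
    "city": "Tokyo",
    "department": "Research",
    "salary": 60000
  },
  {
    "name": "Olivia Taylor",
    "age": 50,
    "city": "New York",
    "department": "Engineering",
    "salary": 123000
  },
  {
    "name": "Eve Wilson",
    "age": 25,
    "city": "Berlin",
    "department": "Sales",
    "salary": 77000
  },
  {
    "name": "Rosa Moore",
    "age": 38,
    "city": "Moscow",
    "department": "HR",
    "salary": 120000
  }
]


Original: 6 records with fields: name, age, city, department, salary
Keep: ['name', 'salary']
Drop: ['age', 'city', 'department']
Result: 6 records, 2 fields each

[
  {
    "name": "Liam Thomas",
    "salary": 87000
  },
  {
    "name": "Ivan Davis",
    "salary": 103000
  },
  {
    "name": "Alice Taylor",
    "salary": 60000
  },
  {
    "name": "Olivia Taylor",
    "salary": 123000
  },
  {
    "name": "Eve Wilson",
    "salary": 77000
  },
  {
    "name": "Rosa Moore",
    "salary": 120000
  }
]


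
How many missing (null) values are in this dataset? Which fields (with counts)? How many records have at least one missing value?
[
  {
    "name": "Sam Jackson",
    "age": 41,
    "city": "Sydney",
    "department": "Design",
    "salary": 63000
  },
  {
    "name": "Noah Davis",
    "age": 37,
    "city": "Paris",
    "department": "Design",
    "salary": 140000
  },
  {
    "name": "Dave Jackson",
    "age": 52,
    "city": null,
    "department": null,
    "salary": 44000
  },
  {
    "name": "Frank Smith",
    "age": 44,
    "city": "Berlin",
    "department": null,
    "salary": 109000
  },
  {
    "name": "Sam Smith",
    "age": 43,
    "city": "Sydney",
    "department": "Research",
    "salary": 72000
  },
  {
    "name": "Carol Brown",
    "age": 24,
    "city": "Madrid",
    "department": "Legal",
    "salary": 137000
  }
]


Checking for missing (null) values in 6 records:

  Sam Jackson: complete
  Noah Davis: complete
  Dave Jackson: city, department
  Frank Smith: department
  Sam Smith: complete
  Carol Brown: complete

Per field:
  name: 0 missing
  age: 0 missing
  city: 1 missing
  department: 2 missing
  salary: 0 missing

Total missing values: 3
Records with any missing: 2

3 missing values (city: 1, department: 2); 2 incomplete records


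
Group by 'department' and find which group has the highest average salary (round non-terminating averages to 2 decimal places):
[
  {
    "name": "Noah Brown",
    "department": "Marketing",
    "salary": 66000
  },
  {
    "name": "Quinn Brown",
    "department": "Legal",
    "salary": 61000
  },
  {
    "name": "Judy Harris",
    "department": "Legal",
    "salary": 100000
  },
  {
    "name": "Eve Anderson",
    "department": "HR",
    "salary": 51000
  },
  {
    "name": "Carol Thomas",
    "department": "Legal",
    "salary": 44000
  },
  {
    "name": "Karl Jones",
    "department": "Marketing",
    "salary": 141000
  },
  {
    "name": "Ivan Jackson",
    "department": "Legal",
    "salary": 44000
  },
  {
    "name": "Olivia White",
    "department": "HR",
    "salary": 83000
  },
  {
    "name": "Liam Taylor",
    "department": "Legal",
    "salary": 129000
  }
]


Group by: department

Groups:
  HR: 2 people, avg salary = 134000/2 = $67000
  Legal: 5 people, avg salary = 378000/5 = $75600
  Marketing: 2 people, avg salary = 207000/2 = $103500

Highest average salary: Marketing ($103500)

Marketing ($103500)


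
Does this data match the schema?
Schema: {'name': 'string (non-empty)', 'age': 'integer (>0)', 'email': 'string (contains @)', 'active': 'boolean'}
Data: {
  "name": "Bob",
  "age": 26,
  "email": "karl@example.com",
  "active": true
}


Validating each field against schema:
  name: OK (non-empty string)
  age: OK (positive integer)
  email: OK (string with @)
  active: OK (boolean)

Result: VALID

VALID


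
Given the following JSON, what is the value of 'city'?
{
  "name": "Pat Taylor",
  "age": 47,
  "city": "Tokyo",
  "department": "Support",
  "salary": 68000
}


Looking up field 'city'
Value: Tokyo

Tokyo


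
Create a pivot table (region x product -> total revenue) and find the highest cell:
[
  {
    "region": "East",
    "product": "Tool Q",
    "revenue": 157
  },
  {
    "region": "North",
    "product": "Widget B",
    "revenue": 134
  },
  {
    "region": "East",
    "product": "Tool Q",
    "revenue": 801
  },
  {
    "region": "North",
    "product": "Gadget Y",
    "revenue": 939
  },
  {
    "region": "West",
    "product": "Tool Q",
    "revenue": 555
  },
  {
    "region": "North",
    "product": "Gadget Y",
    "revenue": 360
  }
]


Pivot: region (rows) x product (columns) -> total revenue

     Gadget Y      Tool Q        Widget B    
East             0           958             0  
North         1299             0           134  
West             0           555             0  

Highest: North / Gadget Y = $1299

North / Gadget Y = $1299


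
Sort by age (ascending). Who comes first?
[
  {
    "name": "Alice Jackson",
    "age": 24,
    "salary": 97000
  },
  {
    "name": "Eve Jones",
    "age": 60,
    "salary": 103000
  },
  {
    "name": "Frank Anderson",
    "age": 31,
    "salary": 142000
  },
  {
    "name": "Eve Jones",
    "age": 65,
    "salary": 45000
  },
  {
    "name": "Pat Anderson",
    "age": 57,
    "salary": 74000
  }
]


Sort by: age (ascending)

Sorted order:
  1. Alice Jackson (age = 24)
  2. Frank Anderson (age = 31)
  3. Pat Anderson (age = 57)
  4. Eve Jones (age = 60)
  5. Eve Jones (age = 65)

First: Alice Jackson

Alice Jackson


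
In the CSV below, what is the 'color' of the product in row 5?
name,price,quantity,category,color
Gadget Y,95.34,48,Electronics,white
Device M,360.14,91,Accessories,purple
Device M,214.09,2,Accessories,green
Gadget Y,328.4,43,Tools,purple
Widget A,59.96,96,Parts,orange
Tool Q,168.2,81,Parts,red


Query: Row 5 ('Widget A'), column 'color'
Value: orange

orange


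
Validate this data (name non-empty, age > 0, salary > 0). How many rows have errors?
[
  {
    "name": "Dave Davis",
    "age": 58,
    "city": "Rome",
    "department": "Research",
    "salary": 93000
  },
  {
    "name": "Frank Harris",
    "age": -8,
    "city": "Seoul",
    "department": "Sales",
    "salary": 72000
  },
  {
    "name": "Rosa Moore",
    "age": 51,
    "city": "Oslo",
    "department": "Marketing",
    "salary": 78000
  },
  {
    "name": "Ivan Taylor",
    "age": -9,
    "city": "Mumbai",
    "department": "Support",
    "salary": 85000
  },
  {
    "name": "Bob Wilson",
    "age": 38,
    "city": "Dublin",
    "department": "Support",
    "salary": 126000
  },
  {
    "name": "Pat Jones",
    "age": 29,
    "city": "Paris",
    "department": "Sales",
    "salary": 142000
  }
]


Validating 6 records:
Rules: name non-empty, age > 0, salary > 0

  Row 1 (Dave Davis): OK
  Row 2 (Frank Harris): negative age: -8
  Row 3 (Rosa Moore): OK
  Row 4 (Ivan Taylor): negative age: -9
  Row 5 (Bob Wilson): OK
  Row 6 (Pat Jones): OK

Total errors: 2

2 errors


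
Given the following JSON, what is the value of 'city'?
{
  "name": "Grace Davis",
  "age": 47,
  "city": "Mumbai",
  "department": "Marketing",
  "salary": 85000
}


Looking up field 'city'
Value: Mumbai

Mumbai


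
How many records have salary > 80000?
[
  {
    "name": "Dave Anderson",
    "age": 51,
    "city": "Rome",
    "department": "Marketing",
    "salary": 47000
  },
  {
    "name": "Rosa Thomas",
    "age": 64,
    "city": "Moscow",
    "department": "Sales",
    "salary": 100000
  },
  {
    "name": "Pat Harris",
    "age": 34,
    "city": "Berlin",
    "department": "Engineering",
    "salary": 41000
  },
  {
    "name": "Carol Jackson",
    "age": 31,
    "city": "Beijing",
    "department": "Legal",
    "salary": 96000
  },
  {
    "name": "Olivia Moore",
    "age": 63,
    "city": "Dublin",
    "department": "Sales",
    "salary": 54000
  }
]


Data: 5 records
Condition: salary > 80000

Checking each record:
  Dave Anderson: 47000
  Rosa Thomas: 100000 MATCH
  Pat Harris: 41000
  Carol Jackson: 96000 MATCH
  Olivia Moore: 54000

Count: 2

2


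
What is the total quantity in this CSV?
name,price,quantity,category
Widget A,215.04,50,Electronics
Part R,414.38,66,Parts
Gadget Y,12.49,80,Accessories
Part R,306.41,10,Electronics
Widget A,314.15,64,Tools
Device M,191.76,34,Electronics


Computing total quantity:
Values: [50, 66, 80, 10, 64, 34]
Sum = 304

304


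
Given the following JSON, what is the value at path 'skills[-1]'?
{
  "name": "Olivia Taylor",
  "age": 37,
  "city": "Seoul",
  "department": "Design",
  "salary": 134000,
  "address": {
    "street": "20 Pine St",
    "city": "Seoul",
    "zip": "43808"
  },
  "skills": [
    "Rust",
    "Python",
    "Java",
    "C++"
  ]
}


Query: skills[-1]
Path: skills -> last element
Value: C++

C++


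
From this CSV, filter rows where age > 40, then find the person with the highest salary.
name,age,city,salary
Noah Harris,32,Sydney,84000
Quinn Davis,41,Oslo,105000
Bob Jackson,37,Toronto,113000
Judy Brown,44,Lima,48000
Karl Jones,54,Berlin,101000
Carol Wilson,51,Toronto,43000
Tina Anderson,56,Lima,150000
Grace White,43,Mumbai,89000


Filter: age > 40
Sort by: salary (descending)

Filtered records (6):
  Tina Anderson, age 56, salary $150000
  Quinn Davis, age 41, salary $105000
  Karl Jones, age 54, salary $101000
  Grace White, age 43, salary $89000
  Judy Brown, age 44, salary $48000
  Carol Wilson, age 51, salary $43000

Highest salary: Tina Anderson ($150000)

Tina Anderson


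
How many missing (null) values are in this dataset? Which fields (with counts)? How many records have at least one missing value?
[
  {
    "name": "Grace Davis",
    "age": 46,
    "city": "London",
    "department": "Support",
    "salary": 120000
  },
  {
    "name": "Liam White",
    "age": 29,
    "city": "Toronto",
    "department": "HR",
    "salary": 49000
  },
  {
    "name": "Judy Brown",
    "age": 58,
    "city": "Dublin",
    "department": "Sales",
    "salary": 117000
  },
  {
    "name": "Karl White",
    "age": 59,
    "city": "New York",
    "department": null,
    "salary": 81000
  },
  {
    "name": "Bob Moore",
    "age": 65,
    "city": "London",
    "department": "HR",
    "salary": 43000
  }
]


Checking for missing (null) values in 5 records:

  Grace Davis: complete
  Liam White: complete
  Judy Brown: complete
  Karl White: department
  Bob Moore: complete

Per field:
  name: 0 missing
  age: 0 missing
  city: 0 missing
  department: 1 missing
  salary: 0 missing

Total missing values: 1
Records with any missing: 1

1 missing values (department: 1); 1 incomplete records


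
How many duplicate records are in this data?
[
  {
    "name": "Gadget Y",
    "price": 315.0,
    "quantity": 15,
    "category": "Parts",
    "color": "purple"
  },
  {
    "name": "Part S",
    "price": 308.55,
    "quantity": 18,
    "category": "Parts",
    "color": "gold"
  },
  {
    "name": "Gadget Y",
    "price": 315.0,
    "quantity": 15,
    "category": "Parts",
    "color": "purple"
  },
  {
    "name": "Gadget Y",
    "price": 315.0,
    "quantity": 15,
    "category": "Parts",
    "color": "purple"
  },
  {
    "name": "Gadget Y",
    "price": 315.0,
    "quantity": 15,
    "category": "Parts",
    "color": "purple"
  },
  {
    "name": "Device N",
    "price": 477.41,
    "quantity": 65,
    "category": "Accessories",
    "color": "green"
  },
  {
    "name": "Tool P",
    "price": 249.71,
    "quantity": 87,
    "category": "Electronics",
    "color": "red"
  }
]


Checking 7 records for duplicates:

  Row 1: Gadget Y ($315.0, qty 15)
  Row 2: Part S ($308.55, qty 18)
  Row 3: Gadget Y ($315.0, qty 15) <-- DUPLICATE
  Row 4: Gadget Y ($315.0, qty 15) <-- DUPLICATE
  Row 5: Gadget Y ($315.0, qty 15) <-- DUPLICATE
  Row 6: Device N ($477.41, qty 65)
  Row 7: Tool P ($249.71, qty 87)

Duplicates found: 3
Unique records: 4

3 duplicates, 4 unique


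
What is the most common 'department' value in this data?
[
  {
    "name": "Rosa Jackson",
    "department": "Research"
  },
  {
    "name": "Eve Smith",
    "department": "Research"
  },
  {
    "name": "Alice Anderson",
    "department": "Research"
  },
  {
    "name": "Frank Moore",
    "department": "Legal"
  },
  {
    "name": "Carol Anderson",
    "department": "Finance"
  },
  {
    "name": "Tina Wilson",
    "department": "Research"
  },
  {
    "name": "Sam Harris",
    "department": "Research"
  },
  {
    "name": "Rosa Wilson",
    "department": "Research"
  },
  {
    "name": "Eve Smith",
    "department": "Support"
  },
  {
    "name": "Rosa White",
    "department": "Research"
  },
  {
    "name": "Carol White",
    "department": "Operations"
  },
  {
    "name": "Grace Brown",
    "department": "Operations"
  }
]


Counting 'department' values across 12 records:

  Research: 7 #######
  Operations: 2 ##
  Legal: 1 #
  Finance: 1 #
  Support: 1 #

Most common: Research (7 times)

Research (7 times)


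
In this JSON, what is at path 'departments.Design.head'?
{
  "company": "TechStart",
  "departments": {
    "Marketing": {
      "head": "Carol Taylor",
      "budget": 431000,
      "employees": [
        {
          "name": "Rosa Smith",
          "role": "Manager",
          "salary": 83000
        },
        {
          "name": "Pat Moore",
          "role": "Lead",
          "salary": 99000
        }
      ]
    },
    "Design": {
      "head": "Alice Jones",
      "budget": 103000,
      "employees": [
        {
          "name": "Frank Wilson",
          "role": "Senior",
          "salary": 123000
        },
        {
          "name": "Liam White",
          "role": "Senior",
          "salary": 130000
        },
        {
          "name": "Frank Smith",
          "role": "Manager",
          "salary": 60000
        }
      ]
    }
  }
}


Path: departments.Design.head

Navigate:
  -> departments
  -> Design
  -> head = 'Alice Jones'

Alice Jones


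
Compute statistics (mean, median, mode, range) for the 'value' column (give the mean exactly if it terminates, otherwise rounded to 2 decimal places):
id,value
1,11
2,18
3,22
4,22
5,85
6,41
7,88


Data: [11, 18, 22, 22, 85, 41, 88]
Count: 7
Sum: 287
Mean: 287/7 = 41
Sorted: [11, 18, 22, 22, 41, 85, 88]
Median: 22.0
Mode: 22 (2 times)
Range: 88 - 11 = 77
Min: 11, Max: 88

mean=41, median=22.0, mode=22, range=77


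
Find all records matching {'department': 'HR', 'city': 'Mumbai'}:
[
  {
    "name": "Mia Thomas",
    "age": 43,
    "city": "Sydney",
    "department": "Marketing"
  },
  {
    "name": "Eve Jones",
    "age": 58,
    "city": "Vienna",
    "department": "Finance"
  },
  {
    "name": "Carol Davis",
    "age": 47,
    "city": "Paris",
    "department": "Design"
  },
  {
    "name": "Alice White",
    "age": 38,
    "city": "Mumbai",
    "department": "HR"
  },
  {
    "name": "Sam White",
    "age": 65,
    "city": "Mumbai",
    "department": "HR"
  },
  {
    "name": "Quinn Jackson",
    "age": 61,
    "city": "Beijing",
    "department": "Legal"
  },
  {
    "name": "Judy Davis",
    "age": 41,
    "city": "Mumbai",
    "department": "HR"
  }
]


Search criteria: {'department': 'HR', 'city': 'Mumbai'}

Checking 7 records:
  Mia Thomas: {department: Marketing, city: Sydney}
  Eve Jones: {department: Finance, city: Vienna}
  Carol Davis: {department: Design, city: Paris}
  Alice White: {department: HR, city: Mumbai} <-- MATCH
  Sam White: {department: HR, city: Mumbai} <-- MATCH
  Quinn Jackson: {department: Legal, city: Beijing}
  Judy Davis: {department: HR, city: Mumbai} <-- MATCH

Matches: ["Alice White", "Sam White", "Judy Davis"]

["Alice White", "Sam White", "Judy Davis"]


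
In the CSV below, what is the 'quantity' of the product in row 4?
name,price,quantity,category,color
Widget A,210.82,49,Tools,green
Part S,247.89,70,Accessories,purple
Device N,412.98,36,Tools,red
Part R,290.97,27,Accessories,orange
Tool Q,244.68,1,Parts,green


Query: Row 4 ('Part R'), column 'quantity'
Value: 27

27


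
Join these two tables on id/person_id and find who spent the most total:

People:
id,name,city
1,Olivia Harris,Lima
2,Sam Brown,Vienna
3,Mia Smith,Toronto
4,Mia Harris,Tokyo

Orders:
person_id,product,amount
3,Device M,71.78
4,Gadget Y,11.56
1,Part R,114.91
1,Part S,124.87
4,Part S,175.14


Join on: people.id = orders.person_id

Joined rows:
  Mia Smith (Toronto) bought Device M for $71.78
  Mia Harris (Tokyo) bought Gadget Y for $11.56
  Olivia Harris (Lima) bought Part R for $114.91
  Olivia Harris (Lima) bought Part S for $124.87
  Mia Harris (Tokyo) bought Part S for $175.14

Total per person:
  Olivia Harris: $239.78
  Mia Harris: $186.70
  Mia Smith: $71.78

Top spender: Olivia Harris ($239.78)

Olivia Harris ($239.78)


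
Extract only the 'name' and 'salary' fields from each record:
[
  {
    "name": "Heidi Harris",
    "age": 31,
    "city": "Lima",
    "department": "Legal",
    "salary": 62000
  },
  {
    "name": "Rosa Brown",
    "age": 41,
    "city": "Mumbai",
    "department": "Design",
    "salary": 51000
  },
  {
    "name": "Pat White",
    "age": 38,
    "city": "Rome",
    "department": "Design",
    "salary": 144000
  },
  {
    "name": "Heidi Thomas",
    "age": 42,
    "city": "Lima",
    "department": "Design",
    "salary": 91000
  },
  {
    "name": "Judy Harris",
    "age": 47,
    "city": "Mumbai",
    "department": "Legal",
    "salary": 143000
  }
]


Original: 5 records with fields: name, age, city, department, salary
Keep: ['name', 'salary']
Drop: ['age', 'city', 'department']
Result: 5 records, 2 fields each

[
  {
    "name": "Heidi Harris",
    "salary": 62000
  },
  {
    "name": "Rosa Brown",
    "salary": 51000
  },
  {
    "name": "Pat White",
    "salary": 144000
  },
  {
    "name": "Heidi Thomas",
    "salary": 91000
  },
  {
    "name": "Judy Harris",
    "salary": 143000
  }
]


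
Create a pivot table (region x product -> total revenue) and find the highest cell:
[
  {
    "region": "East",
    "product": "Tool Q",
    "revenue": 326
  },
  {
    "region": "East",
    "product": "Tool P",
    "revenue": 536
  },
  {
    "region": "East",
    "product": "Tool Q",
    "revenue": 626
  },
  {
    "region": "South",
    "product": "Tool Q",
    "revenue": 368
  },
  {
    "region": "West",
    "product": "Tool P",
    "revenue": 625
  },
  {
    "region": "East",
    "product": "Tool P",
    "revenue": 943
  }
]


Pivot: region (rows) x product (columns) -> total revenue

     Tool P        Tool Q      
East          1479           952  
South            0           368  
West           625             0  

Highest: East / Tool P = $1479

East / Tool P = $1479


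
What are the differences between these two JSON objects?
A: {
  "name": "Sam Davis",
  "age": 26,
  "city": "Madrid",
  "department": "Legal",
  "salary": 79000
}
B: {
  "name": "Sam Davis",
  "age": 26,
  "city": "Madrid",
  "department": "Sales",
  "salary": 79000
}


Comparing each field (in key order):
  name: same
  age: same
  city: same
  department: DIFFERENT
  salary: same
Differences:
  department: Legal -> Sales

1 field(s) changed

1 change: department


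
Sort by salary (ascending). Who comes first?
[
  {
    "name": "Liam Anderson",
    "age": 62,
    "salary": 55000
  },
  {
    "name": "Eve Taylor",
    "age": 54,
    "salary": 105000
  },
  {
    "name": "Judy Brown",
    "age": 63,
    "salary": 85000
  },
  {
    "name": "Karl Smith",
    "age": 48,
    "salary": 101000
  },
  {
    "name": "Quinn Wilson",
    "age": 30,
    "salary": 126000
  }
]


Sort by: salary (ascending)

Sorted order:
  1. Liam Anderson (salary = 55000)
  2. Judy Brown (salary = 85000)
  3. Karl Smith (salary = 101000)
  4. Eve Taylor (salary = 105000)
  5. Quinn Wilson (salary = 126000)

First: Liam Anderson

Liam Anderson


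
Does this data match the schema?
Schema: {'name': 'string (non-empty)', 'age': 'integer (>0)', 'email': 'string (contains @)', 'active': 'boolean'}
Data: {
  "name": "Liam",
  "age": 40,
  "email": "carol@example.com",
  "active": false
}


Validating each field against schema:
  name: OK (non-empty string)
  age: OK (positive integer)
  email: OK (string with @)
  active: OK (boolean)

Result: VALID

VALID


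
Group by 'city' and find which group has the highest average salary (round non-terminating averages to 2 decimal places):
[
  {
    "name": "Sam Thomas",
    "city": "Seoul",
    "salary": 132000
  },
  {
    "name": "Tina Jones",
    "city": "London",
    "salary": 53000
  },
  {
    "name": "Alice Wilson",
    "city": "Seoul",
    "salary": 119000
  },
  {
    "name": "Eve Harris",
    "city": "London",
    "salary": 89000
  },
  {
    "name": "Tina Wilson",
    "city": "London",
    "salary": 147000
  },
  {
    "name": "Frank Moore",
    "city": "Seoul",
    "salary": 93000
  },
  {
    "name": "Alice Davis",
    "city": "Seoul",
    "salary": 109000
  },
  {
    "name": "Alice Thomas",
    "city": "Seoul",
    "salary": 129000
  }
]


Group by: city

Groups:
  London: 3 people, avg salary = 289000/3 ≈ $96333.33
  Seoul: 5 people, avg salary = 582000/5 = $116400

Highest average salary: Seoul ($116400)

Seoul ($116400)


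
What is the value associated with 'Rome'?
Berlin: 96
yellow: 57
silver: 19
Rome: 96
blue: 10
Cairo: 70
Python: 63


Looking up key 'Rome'
Value: 96

96


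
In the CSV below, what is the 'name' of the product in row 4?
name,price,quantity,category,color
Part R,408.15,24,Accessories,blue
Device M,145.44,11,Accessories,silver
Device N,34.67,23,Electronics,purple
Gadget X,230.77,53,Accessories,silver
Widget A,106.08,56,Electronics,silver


Query: Row 4 ('Gadget X'), column 'name'
Value: Gadget X

Gadget X


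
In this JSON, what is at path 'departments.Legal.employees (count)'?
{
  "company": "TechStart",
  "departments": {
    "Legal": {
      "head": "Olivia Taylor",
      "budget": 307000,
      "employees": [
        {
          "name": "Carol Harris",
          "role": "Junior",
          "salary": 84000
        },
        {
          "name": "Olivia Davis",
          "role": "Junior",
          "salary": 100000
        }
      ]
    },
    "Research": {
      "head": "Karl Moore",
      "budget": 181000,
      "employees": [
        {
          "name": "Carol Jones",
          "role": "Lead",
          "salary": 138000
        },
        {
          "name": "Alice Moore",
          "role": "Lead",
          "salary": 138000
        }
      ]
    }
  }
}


Path: departments.Legal.employees (count)

Navigate:
  -> departments
  -> Legal
  -> employees (array, length 2)

2


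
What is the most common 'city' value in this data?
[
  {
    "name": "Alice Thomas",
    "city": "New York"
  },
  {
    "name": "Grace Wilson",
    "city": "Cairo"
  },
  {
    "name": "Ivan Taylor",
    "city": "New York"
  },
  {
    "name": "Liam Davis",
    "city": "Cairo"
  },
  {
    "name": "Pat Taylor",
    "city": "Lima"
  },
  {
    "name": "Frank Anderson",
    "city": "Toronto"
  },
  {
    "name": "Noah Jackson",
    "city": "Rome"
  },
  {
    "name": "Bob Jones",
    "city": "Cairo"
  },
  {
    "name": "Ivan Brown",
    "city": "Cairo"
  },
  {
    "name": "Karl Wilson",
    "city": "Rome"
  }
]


Counting 'city' values across 10 records:

  Cairo: 4 ####
  New York: 2 ##
  Rome: 2 ##
  Lima: 1 #
  Toronto: 1 #

Most common: Cairo (4 times)

Cairo (4 times)


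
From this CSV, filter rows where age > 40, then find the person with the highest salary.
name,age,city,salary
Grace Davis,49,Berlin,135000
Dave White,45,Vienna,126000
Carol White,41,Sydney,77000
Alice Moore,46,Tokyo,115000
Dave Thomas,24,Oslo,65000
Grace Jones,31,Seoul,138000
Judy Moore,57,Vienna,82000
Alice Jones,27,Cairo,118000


Filter: age > 40
Sort by: salary (descending)

Filtered records (5):
  Grace Davis, age 49, salary $135000
  Dave White, age 45, salary $126000
  Alice Moore, age 46, salary $115000
  Judy Moore, age 57, salary $82000
  Carol White, age 41, salary $77000

Highest salary: Grace Davis ($135000)

Grace Davis


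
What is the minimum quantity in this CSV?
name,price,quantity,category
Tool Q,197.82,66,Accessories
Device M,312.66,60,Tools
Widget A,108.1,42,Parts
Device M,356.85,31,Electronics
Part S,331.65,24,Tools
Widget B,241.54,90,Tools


Computing minimum quantity:
Values: [66, 60, 42, 31, 24, 90]
Min = 24

24


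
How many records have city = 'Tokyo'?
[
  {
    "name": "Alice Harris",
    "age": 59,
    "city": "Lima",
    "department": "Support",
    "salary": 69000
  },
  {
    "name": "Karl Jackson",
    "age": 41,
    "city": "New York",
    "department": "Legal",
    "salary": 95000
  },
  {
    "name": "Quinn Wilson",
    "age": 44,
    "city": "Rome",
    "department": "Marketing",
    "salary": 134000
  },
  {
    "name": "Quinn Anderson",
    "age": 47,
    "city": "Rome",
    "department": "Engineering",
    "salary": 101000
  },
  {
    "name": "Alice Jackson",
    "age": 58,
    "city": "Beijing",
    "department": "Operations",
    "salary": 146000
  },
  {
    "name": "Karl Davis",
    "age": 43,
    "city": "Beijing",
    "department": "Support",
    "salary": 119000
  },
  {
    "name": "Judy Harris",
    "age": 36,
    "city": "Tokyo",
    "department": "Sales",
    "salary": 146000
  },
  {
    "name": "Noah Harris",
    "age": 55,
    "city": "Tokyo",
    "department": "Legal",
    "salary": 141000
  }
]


Data: 8 records
Condition: city = 'Tokyo'

Checking each record:
  Alice Harris: Lima
  Karl Jackson: New York
  Quinn Wilson: Rome
  Quinn Anderson: Rome
  Alice Jackson: Beijing
  Karl Davis: Beijing
  Judy Harris: Tokyo MATCH
  Noah Harris: Tokyo MATCH

Count: 2

2


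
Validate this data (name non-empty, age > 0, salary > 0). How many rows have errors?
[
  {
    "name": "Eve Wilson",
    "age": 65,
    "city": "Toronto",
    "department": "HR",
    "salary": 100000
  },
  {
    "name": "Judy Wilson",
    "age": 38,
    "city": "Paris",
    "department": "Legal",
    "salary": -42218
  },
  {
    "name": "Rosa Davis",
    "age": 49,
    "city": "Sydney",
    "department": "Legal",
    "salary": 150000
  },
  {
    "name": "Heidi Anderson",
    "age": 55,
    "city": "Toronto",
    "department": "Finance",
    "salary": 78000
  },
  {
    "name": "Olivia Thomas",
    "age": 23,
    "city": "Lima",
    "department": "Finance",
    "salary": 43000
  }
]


Validating 5 records:
Rules: name non-empty, age > 0, salary > 0

  Row 1 (Eve Wilson): OK
  Row 2 (Judy Wilson): negative salary: -42218
  Row 3 (Rosa Davis): OK
  Row 4 (Heidi Anderson): OK
  Row 5 (Olivia Thomas): OK

Total errors: 1

1 errors


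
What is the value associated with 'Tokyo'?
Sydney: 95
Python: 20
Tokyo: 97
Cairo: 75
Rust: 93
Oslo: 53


Looking up key 'Tokyo'
Value: 97

97


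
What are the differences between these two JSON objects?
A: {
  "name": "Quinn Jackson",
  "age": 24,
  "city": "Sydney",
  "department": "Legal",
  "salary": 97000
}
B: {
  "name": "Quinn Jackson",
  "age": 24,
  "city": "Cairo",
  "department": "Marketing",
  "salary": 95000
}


Comparing each field (in key order):
  name: same
  age: same
  city: DIFFERENT
  department: DIFFERENT
  salary: DIFFERENT
Differences:
  city: Sydney -> Cairo
  department: Legal -> Marketing
  salary: 97000 -> 95000

3 field(s) changed

3 changes: city, department, salary


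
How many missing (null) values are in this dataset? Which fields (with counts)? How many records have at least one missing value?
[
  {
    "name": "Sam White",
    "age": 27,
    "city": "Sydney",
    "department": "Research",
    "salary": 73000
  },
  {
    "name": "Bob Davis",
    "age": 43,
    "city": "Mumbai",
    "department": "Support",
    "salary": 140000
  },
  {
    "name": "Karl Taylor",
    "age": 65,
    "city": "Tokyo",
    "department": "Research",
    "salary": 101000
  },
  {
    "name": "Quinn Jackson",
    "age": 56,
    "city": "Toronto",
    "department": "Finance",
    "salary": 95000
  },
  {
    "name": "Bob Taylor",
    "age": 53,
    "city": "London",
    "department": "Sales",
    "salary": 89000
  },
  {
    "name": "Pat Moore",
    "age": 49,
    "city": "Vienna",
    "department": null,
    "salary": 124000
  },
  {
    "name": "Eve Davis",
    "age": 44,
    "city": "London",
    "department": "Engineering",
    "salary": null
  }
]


Checking for missing (null) values in 7 records:

  Sam White: complete
  Bob Davis: complete
  Karl Taylor: complete
  Quinn Jackson: complete
  Bob Taylor: complete
  Pat Moore: department
  Eve Davis: salary

Per field:
  name: 0 missing
  age: 0 missing
  city: 0 missing
  department: 1 missing
  salary: 1 missing

Total missing values: 2
Records with any missing: 2

2 missing values (department: 1, salary: 1); 2 incomplete records


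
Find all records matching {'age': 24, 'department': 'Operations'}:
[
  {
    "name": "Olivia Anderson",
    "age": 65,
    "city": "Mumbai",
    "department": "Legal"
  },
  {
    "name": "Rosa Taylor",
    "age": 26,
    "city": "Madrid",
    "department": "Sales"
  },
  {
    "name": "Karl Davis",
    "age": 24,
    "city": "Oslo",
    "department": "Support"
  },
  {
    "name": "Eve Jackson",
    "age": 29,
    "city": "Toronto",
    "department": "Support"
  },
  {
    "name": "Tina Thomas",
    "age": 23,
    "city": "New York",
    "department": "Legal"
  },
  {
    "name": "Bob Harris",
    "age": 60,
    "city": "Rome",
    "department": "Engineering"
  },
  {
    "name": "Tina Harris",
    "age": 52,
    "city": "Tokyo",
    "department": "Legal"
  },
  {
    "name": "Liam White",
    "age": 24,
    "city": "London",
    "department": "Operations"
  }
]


Search criteria: {'age': 24, 'department': 'Operations'}

Checking 8 records:
  Olivia Anderson: {age: 65, department: Legal}
  Rosa Taylor: {age: 26, department: Sales}
  Karl Davis: {age: 24, department: Support}
  Eve Jackson: {age: 29, department: Support}
  Tina Thomas: {age: 23, department: Legal}
  Bob Harris: {age: 60, department: Engineering}
  Tina Harris: {age: 52, department: Legal}
  Liam White: {age: 24, department: Operations} <-- MATCH

Matches: ["Liam White"]

["Liam White"]


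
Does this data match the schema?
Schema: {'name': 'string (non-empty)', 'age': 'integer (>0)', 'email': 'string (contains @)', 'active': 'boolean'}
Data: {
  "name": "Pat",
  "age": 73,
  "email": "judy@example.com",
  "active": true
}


Validating each field against schema:
  name: OK (non-empty string)
  age: OK (positive integer)
  email: OK (string with @)
  active: OK (boolean)

Result: VALID

VALID


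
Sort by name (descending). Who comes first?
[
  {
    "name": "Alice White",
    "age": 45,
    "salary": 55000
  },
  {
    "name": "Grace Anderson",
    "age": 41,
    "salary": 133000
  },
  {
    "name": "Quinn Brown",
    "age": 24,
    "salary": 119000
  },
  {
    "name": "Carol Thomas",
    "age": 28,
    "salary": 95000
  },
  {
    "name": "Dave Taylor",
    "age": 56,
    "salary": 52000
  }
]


Sort by: name (descending)

Sorted order:
  1. Quinn Brown (name = Quinn Brown)
  2. Grace Anderson (name = Grace Anderson)
  3. Dave Taylor (name = Dave Taylor)
  4. Carol Thomas (name = Carol Thomas)
  5. Alice White (name = Alice White)

First: Quinn Brown

Quinn Brown
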